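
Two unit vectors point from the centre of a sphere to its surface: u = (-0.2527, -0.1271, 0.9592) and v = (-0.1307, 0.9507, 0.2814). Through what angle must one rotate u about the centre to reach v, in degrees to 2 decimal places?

79.51°

u·v = 0.1821; |u| = 1.0000, |v| = 1.0000.
cos θ = (u·v)/(|u||v|) = 0.1821, so θ = 79.51°.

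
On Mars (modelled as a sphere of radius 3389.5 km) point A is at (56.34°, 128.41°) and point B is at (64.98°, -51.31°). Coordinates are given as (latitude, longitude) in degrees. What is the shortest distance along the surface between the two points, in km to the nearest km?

3471 km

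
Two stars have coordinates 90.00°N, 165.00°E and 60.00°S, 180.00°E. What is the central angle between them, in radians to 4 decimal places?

2.6180 rad

In radians: φ₁ = 1.5708, φ₂ = -1.0472, Δλ = 15.000° = 0.2618 rad.
Haversine: a = sin²(Δφ/2) + cos φ₁ cos φ₂ sin²(Δλ/2) = 0.9330 + (0.0000)(0.5000)(0.0170) = 0.93301.
Central angle c = 2·arcsin(√a) = 2.61799 rad.
So the angular separation is 2.6180 rad.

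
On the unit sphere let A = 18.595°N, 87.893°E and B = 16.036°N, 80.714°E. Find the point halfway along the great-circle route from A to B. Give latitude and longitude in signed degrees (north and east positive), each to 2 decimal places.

Central angle δ = 0.1277 rad. Interpolating on the sphere with fraction f = 0.5:
P = [sin((1−f)δ)·A + sin(fδ)·B] / sin δ = 0.5010·A + 0.5010·B in Cartesian coordinates,
giving P = (0.0952, 0.9498, 0.2982), i.e. latitude 17.35°, longitude 84.28°.

17.35°, 84.28°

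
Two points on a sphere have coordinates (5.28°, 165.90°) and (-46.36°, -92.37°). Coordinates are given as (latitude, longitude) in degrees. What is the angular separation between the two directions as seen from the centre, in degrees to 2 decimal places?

101.91°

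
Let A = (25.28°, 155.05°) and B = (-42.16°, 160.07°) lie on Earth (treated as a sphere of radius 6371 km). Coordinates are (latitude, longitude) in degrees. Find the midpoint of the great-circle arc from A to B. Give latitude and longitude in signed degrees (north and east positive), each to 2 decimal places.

Central angle δ = 1.1798 rad. Interpolating on the sphere with fraction f = 0.5:
P = [sin((1−f)δ)·A + sin(fδ)·B] / sin δ = 0.6017·A + 0.6017·B in Cartesian coordinates,
giving P = (-0.9126, 0.3815, -0.1469), i.e. latitude -8.45°, longitude 157.31°.

-8.45°, 157.31°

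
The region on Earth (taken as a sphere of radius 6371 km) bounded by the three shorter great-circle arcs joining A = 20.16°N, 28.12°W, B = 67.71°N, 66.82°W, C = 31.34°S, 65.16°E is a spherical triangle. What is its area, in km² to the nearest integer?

54986981 km²

Side lengths (central angles): a = 2.3433, b = 1.7979, c = 0.9313 rad; semiperimeter s = 2.5363.
By l'Huilier's theorem, tan(E/4) = √[tan(s/2) tan((s−a)/2) tan((s−b)/2) tan((s−c)/2)], giving spherical excess E = 1.3547 rad.
Area = E·R² = 1.3547 × (6371)² ≈ 54986981 km².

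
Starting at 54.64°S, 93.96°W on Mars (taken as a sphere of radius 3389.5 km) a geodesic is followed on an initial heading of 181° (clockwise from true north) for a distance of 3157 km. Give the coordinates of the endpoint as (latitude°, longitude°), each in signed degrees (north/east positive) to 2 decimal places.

-71.98°, 88.63°

Angular distance δ = d/R = 3157/3389.5 = 0.93141 rad; initial bearing θ = 3.1590 rad.
sin φ₂ = sin φ₁ cos δ + cos φ₁ sin δ cos θ = (-0.8155)(0.5967) + (0.5787)(0.8025)(-0.9998) = -0.9510, so φ₂ = -71.98°.
Δλ = atan2(sin θ sin δ cos φ₁, cos δ − sin φ₁ sin φ₂) = atan2(-0.0081, -0.1788) = -177.405°.
λ₂ = -93.960° − 177.405° = -271.37° → 88.63° after wrapping to (−180°, 180°].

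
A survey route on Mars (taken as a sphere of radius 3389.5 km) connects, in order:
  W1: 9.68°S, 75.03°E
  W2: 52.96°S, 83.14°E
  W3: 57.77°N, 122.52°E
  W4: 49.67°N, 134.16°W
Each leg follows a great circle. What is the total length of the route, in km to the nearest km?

12696 km

Leg W1→W2: central angle 0.7640 rad, distance 2589.6 km.
Leg W2→W3: central angle 2.0119 rad, distance 6819.2 km.
Leg W3→W4: central angle 0.9699 rad, distance 3287.6 km.
Total: 2589.6 + 6819.2 + 3287.6 ≈ 12696 km.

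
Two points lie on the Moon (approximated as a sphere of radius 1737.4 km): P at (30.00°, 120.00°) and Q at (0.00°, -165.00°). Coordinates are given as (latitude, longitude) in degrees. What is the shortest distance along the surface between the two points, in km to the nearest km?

With latitudes φ₁ = 30.000°, φ₂ = 0.000° and longitude difference Δλ = 75.000°:
cos c = sin φ₁ sin φ₂ + cos φ₁ cos φ₂ cos Δλ = (0.5000)(0.0000) + (0.8660)(1.0000)(0.2588) = 0.22414,
so c = arccos(0.22414) = 1.34473 rad.
Distance = R·c = 1737.4 × 1.3447 ≈ 2336 km.

2336 km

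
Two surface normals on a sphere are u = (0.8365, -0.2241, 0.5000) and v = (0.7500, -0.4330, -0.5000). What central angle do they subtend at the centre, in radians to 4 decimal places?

1.0765 rad

u·v = 0.4744; |u| = 1.0000, |v| = 1.0000.
cos θ = (u·v)/(|u||v|) = 0.4744, so θ = 1.0765 rad.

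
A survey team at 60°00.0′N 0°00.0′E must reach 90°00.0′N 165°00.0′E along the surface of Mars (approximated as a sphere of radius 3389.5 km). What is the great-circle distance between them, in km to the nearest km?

1775 km

In radians: φ₁ = 1.0472, φ₂ = 1.5708, Δλ = 165.000° = 2.8798 rad.
cos c = sin φ₁ sin φ₂ + cos φ₁ cos φ₂ cos Δλ = (0.8660)(1.0000) + (0.5000)(0.0000)(-0.9659) = 0.86603,
so c = arccos(0.86603) = 0.52360 rad.
Distance = R·c = 3389.5 × 0.5236 ≈ 1775 km.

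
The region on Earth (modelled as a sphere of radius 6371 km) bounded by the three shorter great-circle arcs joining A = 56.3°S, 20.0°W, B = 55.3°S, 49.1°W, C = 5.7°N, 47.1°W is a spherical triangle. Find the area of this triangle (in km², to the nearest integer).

6769237 km²

Side lengths (central angles): a = 1.0650, b = 1.1496, c = 0.2839 rad; semiperimeter s = 1.2493.
By l'Huilier's theorem, tan(E/4) = √[tan(s/2) tan((s−a)/2) tan((s−b)/2) tan((s−c)/2)], giving spherical excess E = 0.1668 rad.
Area = E·R² = 0.1668 × (6371)² ≈ 6769237 km².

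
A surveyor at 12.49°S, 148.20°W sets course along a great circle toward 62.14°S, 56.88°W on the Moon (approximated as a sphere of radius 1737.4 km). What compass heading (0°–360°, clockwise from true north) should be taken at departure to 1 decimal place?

With φ₁ = -0.2180, φ₂ = -1.0845, Δλ = 1.5938 rad, the forward-azimuth formula gives
θ = atan2( sin Δλ cos φ₂ , cos φ₁ sin φ₂ − sin φ₁ cos φ₂ cos Δλ ) = atan2(0.4672, -0.8655) = 151.64°.
So the initial bearing is 151.6°.

151.6°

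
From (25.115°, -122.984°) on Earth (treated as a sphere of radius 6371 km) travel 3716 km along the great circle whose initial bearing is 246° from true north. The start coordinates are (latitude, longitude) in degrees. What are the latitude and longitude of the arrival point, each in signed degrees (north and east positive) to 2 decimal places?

8.71°, -153.58°

Angular distance δ = d/R = 3716/6371 = 0.58327 rad; initial bearing θ = 4.2935 rad.
sin φ₂ = sin φ₁ cos δ + cos φ₁ sin δ cos θ = (0.4244)(0.8347) + (0.9055)(0.5508)(-0.4067) = 0.1514, so φ₂ = 8.71°.
Δλ = atan2(sin θ sin δ cos φ₁, cos δ − sin φ₁ sin φ₂) = atan2(-0.4556, 0.7704) = -30.598°.
λ₂ = -122.984° − 30.598° = -153.58°.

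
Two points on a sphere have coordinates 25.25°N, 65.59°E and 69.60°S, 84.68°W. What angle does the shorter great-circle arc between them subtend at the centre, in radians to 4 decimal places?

Let φ₁ = 0.4407 rad, φ₂ = -1.2147 rad, and Δλ = -2.6227 rad.
Haversine: a = sin²(Δφ/2) + cos φ₁ cos φ₂ sin²(Δλ/2) = 0.5423 + (0.9045)(0.3486)(0.9342) = 0.83679.
Central angle c = 2·arcsin(√a) = 2.30984 rad.
So the angular separation is 2.3098 rad.

2.3098 rad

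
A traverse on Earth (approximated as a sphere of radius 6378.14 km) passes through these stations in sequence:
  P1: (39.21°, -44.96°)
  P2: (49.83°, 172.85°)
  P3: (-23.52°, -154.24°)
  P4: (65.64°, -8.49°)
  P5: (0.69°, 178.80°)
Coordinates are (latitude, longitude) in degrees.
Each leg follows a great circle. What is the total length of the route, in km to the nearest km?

45630 km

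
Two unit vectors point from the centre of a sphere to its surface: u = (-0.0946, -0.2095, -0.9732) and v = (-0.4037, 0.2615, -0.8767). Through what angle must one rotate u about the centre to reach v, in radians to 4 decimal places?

u·v = 0.8366; |u| = 1.0000, |v| = 1.0000.
cos θ = (u·v)/(|u||v|) = 0.8366, so θ = 0.5797 rad.

0.5797 rad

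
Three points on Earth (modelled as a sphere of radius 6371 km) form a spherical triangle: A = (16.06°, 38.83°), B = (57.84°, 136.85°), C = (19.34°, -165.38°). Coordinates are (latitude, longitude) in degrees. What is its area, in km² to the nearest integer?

2454577 km²

Side lengths (central angles): a = 0.9906, b = 2.3970, c = 1.4072 rad; semiperimeter s = 2.3974.
By l'Huilier's theorem, tan(E/4) = √[tan(s/2) tan((s−a)/2) tan((s−b)/2) tan((s−c)/2)], giving spherical excess E = 0.0605 rad.
Area = E·R² = 0.0605 × (6371)² ≈ 2454577 km².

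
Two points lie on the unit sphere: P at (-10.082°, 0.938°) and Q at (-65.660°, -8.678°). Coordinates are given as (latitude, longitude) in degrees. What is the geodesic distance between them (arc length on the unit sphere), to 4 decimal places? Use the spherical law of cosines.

Let φ₁ = -0.1760 rad, φ₂ = -1.1460 rad, and Δλ = -0.1678 rad.
cos c = sin φ₁ sin φ₂ + cos φ₁ cos φ₂ cos Δλ = (-0.1751)(-0.9111) + (0.9846)(0.4122)(0.9859) = 0.55958,
so c = arccos(0.55958) = 0.97691 rad.
On the unit sphere the arc length equals the central angle: 0.9769.

0.9769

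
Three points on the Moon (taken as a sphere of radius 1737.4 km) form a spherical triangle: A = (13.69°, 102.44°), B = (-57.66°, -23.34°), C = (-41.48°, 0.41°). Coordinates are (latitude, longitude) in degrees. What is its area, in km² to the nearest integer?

Side lengths (central angles): a = 0.3859, b = 1.8844, c = 2.0988 rad; semiperimeter s = 2.1846.
By l'Huilier's theorem, tan(E/4) = √[tan(s/2) tan((s−a)/2) tan((s−b)/2) tan((s−c)/2)], giving spherical excess E = 0.4992 rad.
Area = E·R² = 0.4992 × (1737.4)² ≈ 1506831 km².

1506831 km²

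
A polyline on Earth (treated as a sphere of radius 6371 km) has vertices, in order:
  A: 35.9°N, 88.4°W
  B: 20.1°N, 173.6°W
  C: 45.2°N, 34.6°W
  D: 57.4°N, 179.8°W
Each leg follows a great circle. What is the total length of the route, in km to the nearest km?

28111 km

Leg A→B: central angle 1.3024 rad, distance 8297.7 km.
Leg B→C: central angle 1.8292 rad, distance 11653.9 km.
Leg C→D: central angle 1.2807 rad, distance 8159.4 km.
Total: 8297.7 + 11653.9 + 8159.4 ≈ 28111 km.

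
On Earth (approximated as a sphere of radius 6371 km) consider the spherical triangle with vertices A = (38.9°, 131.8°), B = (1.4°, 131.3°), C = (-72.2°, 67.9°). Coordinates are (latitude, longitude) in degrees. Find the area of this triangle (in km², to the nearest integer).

Side lengths (central angles): a = 1.4570, b = 2.0866, c = 0.6545 rad; semiperimeter s = 2.0991.
By l'Huilier's theorem, tan(E/4) = √[tan(s/2) tan((s−a)/2) tan((s−b)/2) tan((s−c)/2)], giving spherical excess E = 0.2253 rad.
Area = E·R² = 0.2253 × (6371)² ≈ 9144018 km².

9144018 km²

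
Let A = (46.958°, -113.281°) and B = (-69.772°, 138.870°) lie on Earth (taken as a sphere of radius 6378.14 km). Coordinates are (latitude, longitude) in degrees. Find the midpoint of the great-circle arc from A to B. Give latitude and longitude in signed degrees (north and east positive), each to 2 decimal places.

-17.35°, -143.00°

Central angle δ = 2.4312 rad. Interpolating on the sphere with fraction f = 0.5:
P = [sin((1−f)δ)·A + sin(fδ)·B] / sin δ = 1.4377·A + 1.4377·B in Cartesian coordinates,
giving P = (-0.7623, -0.5744, -0.2983), i.e. latitude -17.35°, longitude -143.00°.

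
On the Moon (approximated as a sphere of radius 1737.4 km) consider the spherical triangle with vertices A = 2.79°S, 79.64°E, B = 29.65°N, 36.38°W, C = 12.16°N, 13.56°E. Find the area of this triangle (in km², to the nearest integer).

Side lengths (central angles): a = 0.8619, b = 1.1749, c = 1.9876 rad; semiperimeter s = 2.0122.
By l'Huilier's theorem, tan(E/4) = √[tan(s/2) tan((s−a)/2) tan((s−b)/2) tan((s−c)/2)], giving spherical excess E = 0.2988 rad.
Area = E·R² = 0.2988 × (1737.4)² ≈ 901826 km².

901826 km²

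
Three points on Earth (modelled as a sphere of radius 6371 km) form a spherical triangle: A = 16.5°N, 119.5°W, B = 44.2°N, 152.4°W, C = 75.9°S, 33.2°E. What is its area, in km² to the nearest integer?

Side lengths (central angles): a = 2.5867, b = 2.0749, c = 0.6838 rad; semiperimeter s = 2.6727.
By l'Huilier's theorem, tan(E/4) = √[tan(s/2) tan((s−a)/2) tan((s−b)/2) tan((s−c)/2)], giving spherical excess E = 1.1374 rad.
Area = E·R² = 1.1374 × (6371)² ≈ 46166678 km².

46166678 km²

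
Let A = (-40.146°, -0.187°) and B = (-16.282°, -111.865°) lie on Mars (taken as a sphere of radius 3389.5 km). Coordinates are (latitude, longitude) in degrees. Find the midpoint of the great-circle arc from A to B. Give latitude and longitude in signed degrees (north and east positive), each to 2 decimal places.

-43.30°, -65.51°

Central angle δ = 1.6612 rad. Interpolating on the sphere with fraction f = 0.5:
P = [sin((1−f)δ)·A + sin(fδ)·B] / sin δ = 0.7414·A + 0.7414·B in Cartesian coordinates,
giving P = (0.3017, -0.6623, -0.6858), i.e. latitude -43.30°, longitude -65.51°.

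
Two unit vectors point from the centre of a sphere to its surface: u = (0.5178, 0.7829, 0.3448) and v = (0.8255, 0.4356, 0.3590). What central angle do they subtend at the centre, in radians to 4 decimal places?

0.4685 rad

u·v = 0.8923; |u| = 1.0000, |v| = 1.0000.
cos θ = (u·v)/(|u||v|) = 0.8923, so θ = 0.4685 rad.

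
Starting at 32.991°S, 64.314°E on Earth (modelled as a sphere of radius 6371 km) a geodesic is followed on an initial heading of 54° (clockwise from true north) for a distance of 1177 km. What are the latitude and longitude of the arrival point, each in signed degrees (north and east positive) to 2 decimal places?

-26.40°, 73.86°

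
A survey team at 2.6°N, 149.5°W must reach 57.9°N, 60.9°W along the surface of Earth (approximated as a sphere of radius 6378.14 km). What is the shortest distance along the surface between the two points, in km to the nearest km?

9691 km

Let φ₁ = 0.0454 rad, φ₂ = 1.0105 rad, and Δλ = 1.5464 rad.
cos c = sin φ₁ sin φ₂ + cos φ₁ cos φ₂ cos Δλ = (0.0454)(0.8471) + (0.9990)(0.5314)(0.0244) = 0.05140,
so c = arccos(0.05140) = 1.51938 rad.
Distance = R·c = 6378.14 × 1.5194 ≈ 9691 km.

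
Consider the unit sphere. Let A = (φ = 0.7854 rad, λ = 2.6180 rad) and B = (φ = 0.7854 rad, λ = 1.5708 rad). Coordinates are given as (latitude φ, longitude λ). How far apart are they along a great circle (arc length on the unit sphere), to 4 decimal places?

0.7227

With latitudes φ₁ = 45.000°, φ₂ = 45.000° and longitude difference Δλ = -60.000°:
Haversine: a = sin²(Δφ/2) + cos φ₁ cos φ₂ sin²(Δλ/2) = 0.0000 + (0.7071)(0.7071)(0.2500) = 0.12500.
Central angle c = 2·arcsin(√a) = 0.72273 rad.
On the unit sphere the arc length equals the central angle: 0.7227.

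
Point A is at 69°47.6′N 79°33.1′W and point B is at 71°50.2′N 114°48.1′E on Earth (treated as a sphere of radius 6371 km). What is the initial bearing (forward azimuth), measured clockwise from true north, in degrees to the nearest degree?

With φ₁ = 1.2181, φ₂ = 1.2538, Δλ = -2.8911 rad, the forward-azimuth formula gives
θ = atan2( sin Δλ cos φ₂ , cos φ₁ sin φ₂ − sin φ₁ cos φ₂ cos Δλ ) = atan2(-0.0773, 0.6116) = -7.20°.
Adding 360° brings this into [0°, 360°): 353°.

353°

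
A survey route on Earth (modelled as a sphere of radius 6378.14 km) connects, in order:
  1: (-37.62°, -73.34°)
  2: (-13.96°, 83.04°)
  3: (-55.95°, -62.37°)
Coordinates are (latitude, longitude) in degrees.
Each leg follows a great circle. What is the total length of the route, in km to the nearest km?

25401 km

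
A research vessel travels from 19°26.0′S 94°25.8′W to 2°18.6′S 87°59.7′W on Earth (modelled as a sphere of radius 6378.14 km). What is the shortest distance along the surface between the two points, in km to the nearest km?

2031 km

In radians: φ₁ = -0.3392, φ₂ = -0.0403, Δλ = 6.435° = 0.1123 rad.
cos c = sin φ₁ sin φ₂ + cos φ₁ cos φ₂ cos Δλ = (-0.3327)(-0.0403) + (0.9430)(0.9992)(0.9937) = 0.94974,
so c = arccos(0.94974) = 0.31840 rad.
Distance = R·c = 6378.14 × 0.3184 ≈ 2031 km.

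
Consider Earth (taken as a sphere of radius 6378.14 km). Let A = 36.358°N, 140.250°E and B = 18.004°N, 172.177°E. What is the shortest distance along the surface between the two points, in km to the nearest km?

In radians: φ₁ = 0.6346, φ₂ = 0.3142, Δλ = 31.927° = 0.5572 rad.
cos c = sin φ₁ sin φ₂ + cos φ₁ cos φ₂ cos Δλ = (0.5928)(0.3091) + (0.8053)(0.9510)(0.8487) = 0.83327,
so c = arccos(0.83327) = 0.58581 rad.
Distance = R·c = 6378.14 × 0.5858 ≈ 3736 km.

3736 km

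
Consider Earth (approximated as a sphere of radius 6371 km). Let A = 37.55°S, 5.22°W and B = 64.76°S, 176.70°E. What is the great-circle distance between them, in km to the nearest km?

With latitudes φ₁ = -37.550°, φ₂ = -64.760° and longitude difference Δλ = -178.080°:
Haversine: a = sin²(Δφ/2) + cos φ₁ cos φ₂ sin²(Δλ/2) = 0.0553 + (0.7928)(0.4264)(0.9997) = 0.39330.
Central angle c = 2·arcsin(√a) = 1.35575 rad.
Distance = R·c = 6371 × 1.3558 ≈ 8637 km.

8637 km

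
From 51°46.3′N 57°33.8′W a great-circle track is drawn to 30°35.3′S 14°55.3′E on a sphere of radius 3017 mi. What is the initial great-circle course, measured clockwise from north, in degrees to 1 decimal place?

122.3°

With φ₁ = 0.9036, φ₂ = -0.5339, Δλ = 1.2651 rad, the forward-azimuth formula gives
θ = atan2( sin Δλ cos φ₂ , cos φ₁ sin φ₂ − sin φ₁ cos φ₂ cos Δλ ) = atan2(0.8209, -0.5184) = 122.27°.
So the initial bearing is 122.3°.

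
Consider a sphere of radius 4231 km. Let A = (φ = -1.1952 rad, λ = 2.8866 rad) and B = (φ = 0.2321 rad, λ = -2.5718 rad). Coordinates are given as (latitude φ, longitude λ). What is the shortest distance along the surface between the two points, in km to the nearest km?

6526 km

In radians: φ₁ = -1.1952, φ₂ = 0.2321, Δλ = 47.257° = 0.8248 rad.
cos c = sin φ₁ sin φ₂ + cos φ₁ cos φ₂ cos Δλ = (-0.9303)(0.2300) + (0.3668)(0.9732)(0.6787) = 0.02831,
so c = arccos(0.02831) = 1.54248 rad.
Distance = R·c = 4231 × 1.5425 ≈ 6526 km.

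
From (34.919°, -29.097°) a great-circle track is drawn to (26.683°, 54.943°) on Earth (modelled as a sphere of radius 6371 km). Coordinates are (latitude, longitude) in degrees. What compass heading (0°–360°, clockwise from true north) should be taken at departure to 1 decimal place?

70.5°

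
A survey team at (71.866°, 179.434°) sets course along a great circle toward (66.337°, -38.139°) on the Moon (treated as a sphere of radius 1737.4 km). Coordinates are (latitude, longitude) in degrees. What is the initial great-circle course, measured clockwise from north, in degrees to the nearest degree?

With φ₁ = 1.2543, φ₂ = 1.1578, Δλ = 2.4858 rad, the forward-azimuth formula gives
θ = atan2( sin Δλ cos φ₂ , cos φ₁ sin φ₂ − sin φ₁ cos φ₂ cos Δλ ) = atan2(0.2447, 0.5874) = 22.62°.
So the initial bearing is 23°.

23°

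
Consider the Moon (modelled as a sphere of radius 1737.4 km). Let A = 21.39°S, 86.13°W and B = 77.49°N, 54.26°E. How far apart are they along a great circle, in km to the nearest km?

In radians: φ₁ = -0.3733, φ₂ = 1.3525, Δλ = 140.390° = 2.4503 rad.
Haversine: a = sin²(Δφ/2) + cos φ₁ cos φ₂ sin²(Δλ/2) = 0.5772 + (0.9311)(0.2166)(0.8852) = 0.75572.
Central angle c = 2·arcsin(√a) = 2.10765 rad.
Distance = R·c = 1737.4 × 2.1077 ≈ 3662 km.

3662 km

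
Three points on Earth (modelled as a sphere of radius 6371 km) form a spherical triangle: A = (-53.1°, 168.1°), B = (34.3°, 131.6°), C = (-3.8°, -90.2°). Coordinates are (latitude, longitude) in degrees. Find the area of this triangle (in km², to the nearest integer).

103594630 km²

Side lengths (central angles): a = 2.2808, b = 1.6393, c = 1.6227 rad; semiperimeter s = 2.7714.
By l'Huilier's theorem, tan(E/4) = √[tan(s/2) tan((s−a)/2) tan((s−b)/2) tan((s−c)/2)], giving spherical excess E = 2.5522 rad.
Area = E·R² = 2.5522 × (6371)² ≈ 103594630 km².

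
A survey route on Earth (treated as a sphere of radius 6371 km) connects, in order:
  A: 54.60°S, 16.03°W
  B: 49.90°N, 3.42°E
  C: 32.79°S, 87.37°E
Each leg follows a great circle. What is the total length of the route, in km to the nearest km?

Leg A→B: central angle 1.8459 rad, distance 11760.4 km.
Leg B→C: central angle 1.9360 rad, distance 12334.5 km.
Total: 11760.4 + 12334.5 ≈ 24095 km.

24095 km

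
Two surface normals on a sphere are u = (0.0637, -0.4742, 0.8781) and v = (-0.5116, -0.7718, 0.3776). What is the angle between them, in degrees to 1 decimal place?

48.3°

u·v = 0.6650; |u| = 1.0000, |v| = 1.0000.
cos θ = (u·v)/(|u||v|) = 0.6650, so θ = 48.3°.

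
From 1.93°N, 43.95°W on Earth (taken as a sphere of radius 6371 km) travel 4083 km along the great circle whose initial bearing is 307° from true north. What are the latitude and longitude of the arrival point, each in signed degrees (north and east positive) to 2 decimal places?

22.74°, -75.13°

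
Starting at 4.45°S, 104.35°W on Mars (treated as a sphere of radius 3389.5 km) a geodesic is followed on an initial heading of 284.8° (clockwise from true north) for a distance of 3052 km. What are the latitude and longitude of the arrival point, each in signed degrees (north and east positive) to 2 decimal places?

Angular distance δ = d/R = 3052/3389.5 = 0.90043 rad; initial bearing θ = 4.9707 rad.
sin φ₂ = sin φ₁ cos δ + cos φ₁ sin δ cos θ = (-0.0776)(0.6213) + (0.9970)(0.7836)(0.2554) = 0.1514, so φ₂ = 8.71°.
Δλ = atan2(sin θ sin δ cos φ₁, cos δ − sin φ₁ sin φ₂) = atan2(-0.7553, 0.6330) = -50.034°.
λ₂ = -104.350° − 50.034° = -154.38°.

8.71°, -154.38°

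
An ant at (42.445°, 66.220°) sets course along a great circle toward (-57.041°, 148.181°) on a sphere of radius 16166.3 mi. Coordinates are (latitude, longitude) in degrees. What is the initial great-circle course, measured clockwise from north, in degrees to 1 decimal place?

Δλ = 81.961° = 1.4305 rad.
y = sin Δλ · cos φ₂ = (0.9902)(0.5440) = 0.5387
x = cos φ₁ sin φ₂ − sin φ₁ cos φ₂ cos Δλ = (0.7379)(-0.8391) − (0.6749)(0.5440)(0.1398) = -0.6705
θ = atan2(y, x) = 141.22°, so the bearing is 141.2°.

141.2°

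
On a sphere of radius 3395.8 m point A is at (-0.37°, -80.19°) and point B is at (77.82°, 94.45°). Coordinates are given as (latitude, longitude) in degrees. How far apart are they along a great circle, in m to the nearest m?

6075 m

In radians: φ₁ = -0.0065, φ₂ = 1.3582, Δλ = 174.640° = 3.0480 rad.
Haversine: a = sin²(Δφ/2) + cos φ₁ cos φ₂ sin²(Δλ/2) = 0.3977 + (1.0000)(0.2110)(0.9978) = 0.60818.
Central angle c = 2·arcsin(√a) = 1.78889 rad.
Distance = R·c = 3395.8 × 1.7889 ≈ 6075 m.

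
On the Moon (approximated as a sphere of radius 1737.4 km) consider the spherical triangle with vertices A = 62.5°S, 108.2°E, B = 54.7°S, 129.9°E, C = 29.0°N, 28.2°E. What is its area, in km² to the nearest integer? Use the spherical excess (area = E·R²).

873174 km²

Side lengths (central angles): a = 2.0923, b = 1.9390, c = 0.2379 rad; semiperimeter s = 2.1346.
By l'Huilier's theorem, tan(E/4) = √[tan(s/2) tan((s−a)/2) tan((s−b)/2) tan((s−c)/2)], giving spherical excess E = 0.2893 rad.
Area = E·R² = 0.2893 × (1737.4)² ≈ 873174 km².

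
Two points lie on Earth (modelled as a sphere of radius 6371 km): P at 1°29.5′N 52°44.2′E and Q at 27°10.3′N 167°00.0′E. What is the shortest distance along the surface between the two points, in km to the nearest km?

In radians: φ₁ = 0.0260, φ₂ = 0.4742, Δλ = 114.263° = 1.9943 rad.
cos c = sin φ₁ sin φ₂ + cos φ₁ cos φ₂ cos Δλ = (0.0260)(0.4567) + (0.9997)(0.8896)(-0.4109) = -0.35357,
so c = arccos(-0.35357) = 1.93218 rad.
Distance = R·c = 6371 × 1.9322 ≈ 12310 km.

12310 km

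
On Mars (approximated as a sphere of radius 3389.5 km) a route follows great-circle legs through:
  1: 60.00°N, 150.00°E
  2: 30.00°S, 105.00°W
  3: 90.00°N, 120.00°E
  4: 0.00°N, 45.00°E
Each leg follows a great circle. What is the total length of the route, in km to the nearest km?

19701 km

Leg 1→2: central angle 2.1473 rad, distance 7278.2 km.
Leg 2→3: central angle 2.0944 rad, distance 7099.0 km.
Leg 3→4: central angle 1.5708 rad, distance 5324.2 km.
Total: 7278.2 + 7099.0 + 5324.2 ≈ 19701 km.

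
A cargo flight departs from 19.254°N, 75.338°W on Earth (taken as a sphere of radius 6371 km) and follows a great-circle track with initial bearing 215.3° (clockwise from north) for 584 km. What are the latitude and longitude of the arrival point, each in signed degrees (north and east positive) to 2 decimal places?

Angular distance δ = d/R = 584/6371 = 0.09167 rad; initial bearing θ = 3.7577 rad.
sin φ₂ = sin φ₁ cos δ + cos φ₁ sin δ cos θ = (0.3298)(0.9958) + (0.9441)(0.0915)(-0.8161) = 0.2578, so φ₂ = 14.94°.
Δλ = atan2(sin θ sin δ cos φ₁, cos δ − sin φ₁ sin φ₂) = atan2(-0.0499, 0.9108) = -3.138°.
λ₂ = -75.338° − 3.138° = -78.48°.

14.94°, -78.48°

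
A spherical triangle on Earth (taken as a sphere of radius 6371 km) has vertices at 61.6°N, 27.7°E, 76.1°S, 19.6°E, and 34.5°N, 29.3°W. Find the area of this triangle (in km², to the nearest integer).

56404004 km²

Side lengths (central angles): a = 2.0039, b = 0.7788, c = 2.4050 rad; semiperimeter s = 2.5939.
By l'Huilier's theorem, tan(E/4) = √[tan(s/2) tan((s−a)/2) tan((s−b)/2) tan((s−c)/2)], giving spherical excess E = 1.3896 rad.
Area = E·R² = 1.3896 × (6371)² ≈ 56404004 km².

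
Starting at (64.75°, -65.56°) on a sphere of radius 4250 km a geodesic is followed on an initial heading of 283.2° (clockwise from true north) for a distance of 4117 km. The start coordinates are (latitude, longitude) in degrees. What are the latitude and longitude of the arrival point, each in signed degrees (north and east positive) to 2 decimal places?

Angular distance δ = d/R = 4117/4250 = 0.96871 rad; initial bearing θ = 4.9428 rad.
sin φ₂ = sin φ₁ cos δ + cos φ₁ sin δ cos θ = (0.9045)(0.5664) + (0.4266)(0.8242)(0.2284) = 0.5925, so φ₂ = 36.34°.
Δλ = atan2(sin θ sin δ cos φ₁, cos δ − sin φ₁ sin φ₂) = atan2(-0.3423, 0.0304) = -84.916°.
λ₂ = -65.560° − 84.916° = -150.48°.

36.34°, -150.48°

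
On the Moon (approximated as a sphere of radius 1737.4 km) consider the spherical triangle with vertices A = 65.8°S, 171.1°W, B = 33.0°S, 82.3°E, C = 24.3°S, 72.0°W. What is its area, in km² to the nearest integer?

2851960 km²

Side lengths (central angles): a = 2.0540, b = 1.2490, c = 1.1609 rad; semiperimeter s = 2.2319.
By l'Huilier's theorem, tan(E/4) = √[tan(s/2) tan((s−a)/2) tan((s−b)/2) tan((s−c)/2)], giving spherical excess E = 0.9448 rad.
Area = E·R² = 0.9448 × (1737.4)² ≈ 2851960 km².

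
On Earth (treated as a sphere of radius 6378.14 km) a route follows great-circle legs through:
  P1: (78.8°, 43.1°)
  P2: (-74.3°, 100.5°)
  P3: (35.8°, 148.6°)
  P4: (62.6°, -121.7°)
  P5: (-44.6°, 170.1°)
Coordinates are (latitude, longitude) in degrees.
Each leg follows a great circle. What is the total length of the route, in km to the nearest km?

50056 km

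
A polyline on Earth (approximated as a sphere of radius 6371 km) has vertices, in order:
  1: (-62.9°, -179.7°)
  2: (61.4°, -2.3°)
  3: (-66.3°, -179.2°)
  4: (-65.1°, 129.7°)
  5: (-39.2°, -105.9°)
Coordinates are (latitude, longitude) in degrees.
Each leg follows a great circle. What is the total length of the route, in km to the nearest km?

48989 km

Leg 1→2: central angle 3.1079 rad, distance 19800.5 km.
Leg 2→3: central angle 3.0528 rad, distance 19449.6 km.
Leg 3→4: central angle 0.3574 rad, distance 2276.8 km.
Leg 4→5: central angle 1.1713 rad, distance 7462.4 km.
Total: 19800.5 + 19449.6 + 2276.8 + 7462.4 ≈ 48989 km.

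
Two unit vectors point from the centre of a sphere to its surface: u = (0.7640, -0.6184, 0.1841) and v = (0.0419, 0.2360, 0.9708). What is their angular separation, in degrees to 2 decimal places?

u·v = 0.0648; |u| = 1.0000, |v| = 1.0000.
cos θ = (u·v)/(|u||v|) = 0.0648, so θ = 86.28°.

86.28°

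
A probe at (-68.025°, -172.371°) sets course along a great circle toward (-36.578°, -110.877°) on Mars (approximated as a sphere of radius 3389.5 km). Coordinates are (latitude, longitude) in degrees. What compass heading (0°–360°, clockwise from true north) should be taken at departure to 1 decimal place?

With φ₁ = -1.1873, φ₂ = -0.6384, Δλ = 1.0733 rad, the forward-azimuth formula gives
θ = atan2( sin Δλ cos φ₂ , cos φ₁ sin φ₂ − sin φ₁ cos φ₂ cos Δλ ) = atan2(0.7057, 0.1324) = 79.37°.
So the initial bearing is 79.4°.

79.4°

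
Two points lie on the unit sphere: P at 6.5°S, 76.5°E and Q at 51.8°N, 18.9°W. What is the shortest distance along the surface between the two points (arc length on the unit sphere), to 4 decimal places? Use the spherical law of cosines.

1.7181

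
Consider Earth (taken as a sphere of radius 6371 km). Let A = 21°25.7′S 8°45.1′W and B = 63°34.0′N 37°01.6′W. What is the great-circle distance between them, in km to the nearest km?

9767 km

In radians: φ₁ = -0.3740, φ₂ = 1.1094, Δλ = -28.275° = -0.4935 rad.
cos c = sin φ₁ sin φ₂ + cos φ₁ cos φ₂ cos Δλ = (-0.3653)(0.8955) + (0.9309)(0.4452)(0.8807) = 0.03780,
so c = arccos(0.03780) = 1.53299 rad.
Distance = R·c = 6371 × 1.5330 ≈ 9767 km.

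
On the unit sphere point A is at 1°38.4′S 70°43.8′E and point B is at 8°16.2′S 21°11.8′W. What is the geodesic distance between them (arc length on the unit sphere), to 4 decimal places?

1.5999

With latitudes φ₁ = -1.640°, φ₂ = -8.270° and longitude difference Δλ = -91.927°:
Haversine: a = sin²(Δφ/2) + cos φ₁ cos φ₂ sin²(Δλ/2) = 0.0033 + (0.9996)(0.9896)(0.5168) = 0.51457.
Central angle c = 2·arcsin(√a) = 1.59994 rad.
On the unit sphere the arc length equals the central angle: 1.5999.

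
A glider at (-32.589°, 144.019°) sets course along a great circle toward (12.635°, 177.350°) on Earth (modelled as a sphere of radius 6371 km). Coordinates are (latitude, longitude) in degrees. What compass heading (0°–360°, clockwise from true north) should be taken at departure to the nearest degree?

41°

Δλ = 33.331° = 0.5817 rad.
y = sin Δλ · cos φ₂ = (0.5495)(0.9758) = 0.5362
x = cos φ₁ sin φ₂ − sin φ₁ cos φ₂ cos Δλ = (0.8426)(0.2187) − (-0.5386)(0.9758)(0.8355) = 0.6234
θ = atan2(y, x) = 40.70°, so the bearing is 41°.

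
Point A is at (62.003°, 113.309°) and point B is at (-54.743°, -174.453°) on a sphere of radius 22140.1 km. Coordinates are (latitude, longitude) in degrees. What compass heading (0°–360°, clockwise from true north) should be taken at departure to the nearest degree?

134°

With φ₁ = 1.0822, φ₂ = -0.9554, Δλ = 1.2608 rad, the forward-azimuth formula gives
θ = atan2( sin Δλ cos φ₂ , cos φ₁ sin φ₂ − sin φ₁ cos φ₂ cos Δλ ) = atan2(0.5497, -0.5388) = 134.43°.
So the initial bearing is 134°.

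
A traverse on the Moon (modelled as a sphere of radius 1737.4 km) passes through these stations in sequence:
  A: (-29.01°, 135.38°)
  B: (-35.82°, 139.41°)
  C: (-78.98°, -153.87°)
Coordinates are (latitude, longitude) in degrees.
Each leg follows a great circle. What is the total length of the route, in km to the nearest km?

Leg A→B: central angle 0.1328 rad, distance 230.8 km.
Leg B→C: central angle 0.8819 rad, distance 1532.2 km.
Total: 230.8 + 1532.2 ≈ 1763 km.

1763 km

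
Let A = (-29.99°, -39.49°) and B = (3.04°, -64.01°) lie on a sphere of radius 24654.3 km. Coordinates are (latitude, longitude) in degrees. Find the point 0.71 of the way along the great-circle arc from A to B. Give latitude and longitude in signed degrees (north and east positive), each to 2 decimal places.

The central angle between A and B is δ = 0.7069 rad.
With f = 0.71, the slerp weights are sin((1−f)δ)/sin δ = 0.3134 and sin(fδ)/sin δ = 0.7407.
Weighted sum of the unit vectors: (0.3134)·(0.6684,-0.5508,-0.4998) + (0.7407)·(0.4376,-0.8976,0.0530) = (0.5336, -0.8375, -0.1174).
Converting back: φ = atan2(z, √(x²+y²)) = -6.74°, λ = atan2(y, x) = -57.50°.

-6.74°, -57.50°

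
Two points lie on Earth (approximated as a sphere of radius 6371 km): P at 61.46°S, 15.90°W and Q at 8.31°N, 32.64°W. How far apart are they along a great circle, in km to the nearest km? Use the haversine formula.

Let φ₁ = -1.0727 rad, φ₂ = 0.1450 rad, and Δλ = -0.2922 rad.
Haversine: a = sin²(Δφ/2) + cos φ₁ cos φ₂ sin²(Δλ/2) = 0.3271 + (0.4778)(0.9895)(0.0212) = 0.33712.
Central angle c = 2·arcsin(√a) = 1.23899 rad.
Distance = R·c = 6371 × 1.2390 ≈ 7894 km.

7894 km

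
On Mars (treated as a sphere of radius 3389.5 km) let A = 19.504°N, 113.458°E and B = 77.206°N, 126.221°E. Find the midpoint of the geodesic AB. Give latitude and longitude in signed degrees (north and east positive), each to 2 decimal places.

48.46°, 115.88°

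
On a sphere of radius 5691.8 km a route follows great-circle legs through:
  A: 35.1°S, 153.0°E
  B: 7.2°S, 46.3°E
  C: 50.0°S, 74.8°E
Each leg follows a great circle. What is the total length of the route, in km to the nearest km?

Leg A→B: central angle 1.7327 rad, distance 9862.1 km.
Leg B→C: central angle 0.8547 rad, distance 4864.7 km.
Total: 9862.1 + 4864.7 ≈ 14727 km.

14727 km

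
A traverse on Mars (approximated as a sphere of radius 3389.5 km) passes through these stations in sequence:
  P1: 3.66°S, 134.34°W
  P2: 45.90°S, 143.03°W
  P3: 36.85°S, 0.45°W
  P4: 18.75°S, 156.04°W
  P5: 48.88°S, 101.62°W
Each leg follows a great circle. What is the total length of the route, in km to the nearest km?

Leg P1→P2: central angle 0.7490 rad, distance 2538.8 km.
Leg P2→P3: central angle 1.5824 rad, distance 5363.5 km.
Leg P3→P4: central angle 2.0912 rad, distance 7088.1 km.
Leg P4→P5: central angle 0.9217 rad, distance 3124.0 km.
Total: 2538.8 + 5363.5 + 7088.1 + 3124.0 ≈ 18114 km.

18114 km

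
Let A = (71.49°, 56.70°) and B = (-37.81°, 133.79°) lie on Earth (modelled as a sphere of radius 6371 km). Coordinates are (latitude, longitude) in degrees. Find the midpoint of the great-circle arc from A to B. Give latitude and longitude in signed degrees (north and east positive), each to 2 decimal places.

The central angle between A and B is δ = 2.1239 rad.
With f = 0.5, the slerp weights are sin((1−f)δ)/sin δ = 1.0263 and sin(fδ)/sin δ = 1.0263.
Weighted sum of the unit vectors: (1.0263)·(0.1743,0.2653,0.9483) + (1.0263)·(-0.5467,0.5703,-0.6130) = (-0.3822, 0.8576, 0.3440).
Converting back: φ = atan2(z, √(x²+y²)) = 20.12°, λ = atan2(y, x) = 114.02°.

20.12°, 114.02°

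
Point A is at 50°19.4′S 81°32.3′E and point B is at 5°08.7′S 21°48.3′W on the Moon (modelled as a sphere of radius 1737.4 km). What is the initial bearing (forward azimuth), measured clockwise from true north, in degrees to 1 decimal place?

With φ₁ = -0.8783, φ₂ = -0.0898, Δλ = -1.8037 rad, the forward-azimuth formula gives
θ = atan2( sin Δλ cos φ₂ , cos φ₁ sin φ₂ − sin φ₁ cos φ₂ cos Δλ ) = atan2(-0.9691, -0.2342) = -103.58°.
Adding 360° brings this into [0°, 360°): 256.4°.

256.4°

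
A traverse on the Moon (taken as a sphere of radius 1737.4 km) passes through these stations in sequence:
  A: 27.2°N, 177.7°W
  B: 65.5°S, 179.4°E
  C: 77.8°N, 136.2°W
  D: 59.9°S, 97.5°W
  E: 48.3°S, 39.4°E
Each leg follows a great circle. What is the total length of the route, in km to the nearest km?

13479 km

Leg A→B: central angle 1.6184 rad, distance 2811.8 km.
Leg B→C: central angle 2.5442 rad, distance 4420.3 km.
Leg C→D: central angle 2.4386 rad, distance 4236.8 km.
Leg D→E: central angle 1.1567 rad, distance 2009.7 km.
Total: 2811.8 + 4420.3 + 4236.8 + 2009.7 ≈ 13479 km.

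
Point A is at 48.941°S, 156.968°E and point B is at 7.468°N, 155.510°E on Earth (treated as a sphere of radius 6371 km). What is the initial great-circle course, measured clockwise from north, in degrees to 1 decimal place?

358.3°

With φ₁ = -0.8542, φ₂ = 0.1303, Δλ = -0.0254 rad, the forward-azimuth formula gives
θ = atan2( sin Δλ cos φ₂ , cos φ₁ sin φ₂ − sin φ₁ cos φ₂ cos Δλ ) = atan2(-0.0252, 0.8328) = -1.74°.
Adding 360° brings this into [0°, 360°): 358.3°.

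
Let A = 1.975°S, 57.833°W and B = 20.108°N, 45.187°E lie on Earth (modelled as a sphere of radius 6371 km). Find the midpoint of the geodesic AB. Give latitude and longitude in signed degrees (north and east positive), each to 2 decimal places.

14.37°, -8.57°

Central angle δ = 1.7960 rad. Interpolating on the sphere with fraction f = 0.5:
P = [sin((1−f)δ)·A + sin(fδ)·B] / sin δ = 0.8023·A + 0.8023·B in Cartesian coordinates,
giving P = (0.9579, -0.1443, 0.2482), i.e. latitude 14.37°, longitude -8.57°.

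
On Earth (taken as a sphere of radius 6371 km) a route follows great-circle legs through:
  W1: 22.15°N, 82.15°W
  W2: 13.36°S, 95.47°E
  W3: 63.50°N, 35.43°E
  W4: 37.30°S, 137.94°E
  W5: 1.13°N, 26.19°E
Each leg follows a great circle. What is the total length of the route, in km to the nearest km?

Leg W1→W2: central angle 2.9832 rad, distance 19005.8 km.
Leg W2→W3: central angle 1.5608 rad, distance 9943.8 km.
Leg W3→W4: central angle 2.2385 rad, distance 14261.6 km.
Leg W4→W5: central angle 1.8825 rad, distance 11993.3 km.
Total: 19005.8 + 9943.8 + 14261.6 + 11993.3 ≈ 55204 km.

55204 km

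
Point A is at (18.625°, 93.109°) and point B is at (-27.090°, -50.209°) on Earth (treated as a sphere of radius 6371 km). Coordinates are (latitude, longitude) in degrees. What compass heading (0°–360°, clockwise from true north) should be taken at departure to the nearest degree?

249°

Δλ = -143.318° = -2.5014 rad.
y = sin Δλ · cos φ₂ = (-0.5974)(0.8903) = -0.5318
x = cos φ₁ sin φ₂ − sin φ₁ cos φ₂ cos Δλ = (0.9476)(-0.4554) − (0.3194)(0.8903)(-0.8020) = -0.2035
θ = atan2(y, x) = -110.94°; adding 360° gives 249°.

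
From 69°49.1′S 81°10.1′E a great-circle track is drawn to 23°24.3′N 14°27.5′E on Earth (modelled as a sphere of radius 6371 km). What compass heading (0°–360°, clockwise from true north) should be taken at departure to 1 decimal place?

Δλ = -66.710° = -1.1643 rad.
y = sin Δλ · cos φ₂ = (-0.9185)(0.9177) = -0.8429
x = cos φ₁ sin φ₂ − sin φ₁ cos φ₂ cos Δλ = (0.3450)(0.3972) − (-0.9386)(0.9177)(0.3954) = 0.4776
θ = atan2(y, x) = -60.46°; adding 360° gives 299.5°.

299.5°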